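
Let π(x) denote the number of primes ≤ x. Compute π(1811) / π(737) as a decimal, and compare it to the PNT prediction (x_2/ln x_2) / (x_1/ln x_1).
π(1811)/π(737) = 280/130 ≈ 2.1538;  PNT prediction ≈ 2.1628.

π(737) = 130 and π(1811) = 280, so π(1811)/π(737) ≈ 2.1538. The PNT-predicted ratio is (1811/ln(1811)) / (737/ln(737)) ≈ 2.1628. The two agree to within a few percent, as expected.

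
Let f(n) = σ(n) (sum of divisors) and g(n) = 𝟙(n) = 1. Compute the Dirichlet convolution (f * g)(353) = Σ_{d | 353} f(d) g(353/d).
(σ * 𝟙)(353) = 355

Divisors of 353: [1, 353]. For each d | 353:
  d = 1: σ(1) · 𝟙(353/1) = 1 · 1 = 1
  d = 353: σ(353) · 𝟙(353/353) = 354 · 1 = 354
Summing: (σ * 𝟙)(353) = 1 + 354 = 355.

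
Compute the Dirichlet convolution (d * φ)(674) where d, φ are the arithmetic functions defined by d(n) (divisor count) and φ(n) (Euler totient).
(d * φ)(674) = 1014

Divisors of 674: [1, 2, 337, 674]. For each d | 674:
  d = 1: d(1) · φ(674/1) = 1 · 336 = 336
  d = 2: d(2) · φ(674/2) = 2 · 336 = 672
  d = 337: d(337) · φ(674/337) = 2 · 1 = 2
  d = 674: d(674) · φ(674/674) = 4 · 1 = 4
Summing: (d * φ)(674) = 336 + 672 + 2 + 4 = 1014.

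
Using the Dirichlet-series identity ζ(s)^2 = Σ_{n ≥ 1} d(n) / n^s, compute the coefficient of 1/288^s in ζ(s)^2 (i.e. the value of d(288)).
d(288) = 18

ζ(s)^2 = (Σ 1/m^s)(Σ 1/k^s). The coefficient of 1/n^s in the product is the number of ordered pairs (m, k) with mk = n, which equals d(n). For n = 288, divisors are [1, 2, 3, 4, 6, 8, 9, 12, 16, 18, 24, 32, 36, 48, 72, 96, 144, 288], so d(288) = 18.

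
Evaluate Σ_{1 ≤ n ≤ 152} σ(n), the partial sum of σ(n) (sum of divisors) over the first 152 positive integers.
Σ_{n ≤ 152} σ(n) = 19056

Compute σ(n) for each 1 ≤ n ≤ 152: σ(1) = 1, σ(2) = 3, σ(3) = 4, σ(4) = 7, σ(5) = 6, σ(6) = 12, σ(7) = 8, σ(8) = 15, σ(9) = 13, σ(10) = 18, σ(11) = 12, σ(12) = 28, σ(13) = 14, σ(14) = 24, σ(15) = 24, σ(16) = 31, σ(17) = 18, σ(18) = 39, σ(19) = 20, σ(20) = 42, σ(21) = 32, σ(22) = 36, σ(23) = 24, σ(24) = 60, σ(25) = 31, σ(26) = 42, σ(27) = 40, σ(28) = 56, σ(29) = 30, σ(30) = 72, σ(31) = 32, σ(32) = 63, σ(33) = 48, σ(34) = 54, σ(35) = 48, σ(36) = 91, σ(37) = 38, σ(38) = 60, σ(39) = 56, σ(40) = 90, σ(41) = 42, σ(42) = 96, σ(43) = 44, σ(44) = 84, σ(45) = 78, σ(46) = 72, σ(47) = 48, σ(48) = 124, σ(49) = 57, σ(50) = 93, σ(51) = 72, σ(52) = 98, σ(53) = 54, σ(54) = 120, σ(55) = 72, σ(56) = 120, σ(57) = 80, σ(58) = 90, σ(59) = 60, σ(60) = 168, σ(61) = 62, σ(62) = 96, σ(63) = 104, σ(64) = 127, σ(65) = 84, σ(66) = 144, σ(67) = 68, σ(68) = 126, σ(69) = 96, σ(70) = 144, σ(71) = 72, σ(72) = 195, σ(73) = 74, σ(74) = 114, σ(75) = 124, σ(76) = 140, σ(77) = 96, σ(78) = 168, σ(79) = 80, σ(80) = 186, σ(81) = 121, σ(82) = 126, σ(83) = 84, σ(84) = 224, σ(85) = 108, σ(86) = 132, σ(87) = 120, σ(88) = 180, σ(89) = 90, σ(90) = 234, σ(91) = 112, σ(92) = 168, σ(93) = 128, σ(94) = 144, σ(95) = 120, σ(96) = 252, σ(97) = 98, σ(98) = 171, σ(99) = 156, σ(100) = 217, σ(101) = 102, σ(102) = 216, σ(103) = 104, σ(104) = 210, σ(105) = 192, σ(106) = 162, σ(107) = 108, σ(108) = 280, σ(109) = 110, σ(110) = 216, σ(111) = 152, σ(112) = 248, σ(113) = 114, σ(114) = 240, σ(115) = 144, σ(116) = 210, σ(117) = 182, σ(118) = 180, σ(119) = 144, σ(120) = 360, σ(121) = 133, σ(122) = 186, σ(123) = 168, σ(124) = 224, σ(125) = 156, σ(126) = 312, σ(127) = 128, σ(128) = 255, σ(129) = 176, σ(130) = 252, σ(131) = 132, σ(132) = 336, σ(133) = 160, σ(134) = 204, σ(135) = 240, σ(136) = 270, σ(137) = 138, σ(138) = 288, σ(139) = 140, σ(140) = 336, σ(141) = 192, σ(142) = 216, σ(143) = 168, σ(144) = 403, σ(145) = 180, σ(146) = 222, σ(147) = 228, σ(148) = 266, σ(149) = 150, σ(150) = 372, σ(151) = 152, σ(152) = 300. Summing all 152 values: 19056. (Average order: Σ_{n ≤ x} σ(n) ~ (π²/12) x². For x = 152, (π²/12)·152² ≈ 19002.28.)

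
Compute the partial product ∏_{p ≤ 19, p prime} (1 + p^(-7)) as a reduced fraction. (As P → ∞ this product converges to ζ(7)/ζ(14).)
∏ = 1068826090093603336253543016500022477644576/1060040977976779320486482915314295925421875

The primes p ≤ 19 are [2, 3, 5, 7, 11, 13, 17, 19]. For each, (1 + 1/p^7) = (p^7 + 1)/p^7. Multiplying these fractions over p ∈ [2, 3, 5, 7, 11, 13, 17, 19] gives 1068826090093603336253543016500022477644576/1060040977976779320486482915314295925421875. (In the limit P → ∞ this tends to ζ(7)/ζ(14).)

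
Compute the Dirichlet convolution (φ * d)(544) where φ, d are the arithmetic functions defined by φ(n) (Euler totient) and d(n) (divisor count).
(φ * d)(544) = 1134

Divisors of 544: [1, 2, 4, 8, 16, 17, 32, 34, 68, 136, 272, 544]. For each d | 544:
  d = 1: φ(1) · d(544/1) = 1 · 12 = 12
  d = 2: φ(2) · d(544/2) = 1 · 10 = 10
  d = 4: φ(4) · d(544/4) = 2 · 8 = 16
  d = 8: φ(8) · d(544/8) = 4 · 6 = 24
  d = 16: φ(16) · d(544/16) = 8 · 4 = 32
  d = 17: φ(17) · d(544/17) = 16 · 6 = 96
  d = 32: φ(32) · d(544/32) = 16 · 2 = 32
  d = 34: φ(34) · d(544/34) = 16 · 5 = 80
  d = 68: φ(68) · d(544/68) = 32 · 4 = 128
  d = 136: φ(136) · d(544/136) = 64 · 3 = 192
  d = 272: φ(272) · d(544/272) = 128 · 2 = 256
  d = 544: φ(544) · d(544/544) = 256 · 1 = 256
Summing: (φ * d)(544) = 12 + 10 + 16 + 24 + 32 + 96 + 32 + 80 + 128 + 192 + 256 + 256 = 1134.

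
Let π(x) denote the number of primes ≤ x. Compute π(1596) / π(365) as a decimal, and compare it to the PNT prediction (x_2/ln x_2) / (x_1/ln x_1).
π(1596)/π(365) = 250/72 ≈ 3.4722;  PNT prediction ≈ 3.4979.

π(365) = 72 and π(1596) = 250, so π(1596)/π(365) ≈ 3.4722. The PNT-predicted ratio is (1596/ln(1596)) / (365/ln(365)) ≈ 3.4979. The two agree to within a few percent, as expected.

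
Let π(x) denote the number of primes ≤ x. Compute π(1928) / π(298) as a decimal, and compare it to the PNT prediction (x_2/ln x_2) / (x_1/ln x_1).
π(1928)/π(298) = 293/62 ≈ 4.7258;  PNT prediction ≈ 4.8728.

π(298) = 62 and π(1928) = 293, so π(1928)/π(298) ≈ 4.7258. The PNT-predicted ratio is (1928/ln(1928)) / (298/ln(298)) ≈ 4.8728. The two agree to within a few percent, as expected.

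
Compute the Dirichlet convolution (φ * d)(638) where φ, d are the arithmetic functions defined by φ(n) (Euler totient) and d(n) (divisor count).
(φ * d)(638) = 1080

Divisors of 638: [1, 2, 11, 22, 29, 58, 319, 638]. For each d | 638:
  d = 1: φ(1) · d(638/1) = 1 · 8 = 8
  d = 2: φ(2) · d(638/2) = 1 · 4 = 4
  d = 11: φ(11) · d(638/11) = 10 · 4 = 40
  d = 22: φ(22) · d(638/22) = 10 · 2 = 20
  d = 29: φ(29) · d(638/29) = 28 · 4 = 112
  d = 58: φ(58) · d(638/58) = 28 · 2 = 56
  d = 319: φ(319) · d(638/319) = 280 · 2 = 560
  d = 638: φ(638) · d(638/638) = 280 · 1 = 280
Summing: (φ * d)(638) = 8 + 4 + 40 + 20 + 112 + 56 + 560 + 280 = 1080.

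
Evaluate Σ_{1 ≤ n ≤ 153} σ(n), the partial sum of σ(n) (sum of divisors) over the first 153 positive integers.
Σ_{n ≤ 153} σ(n) = 19290

Compute σ(n) for each 1 ≤ n ≤ 153: σ(1) = 1, σ(2) = 3, σ(3) = 4, σ(4) = 7, σ(5) = 6, σ(6) = 12, σ(7) = 8, σ(8) = 15, σ(9) = 13, σ(10) = 18, σ(11) = 12, σ(12) = 28, σ(13) = 14, σ(14) = 24, σ(15) = 24, σ(16) = 31, σ(17) = 18, σ(18) = 39, σ(19) = 20, σ(20) = 42, σ(21) = 32, σ(22) = 36, σ(23) = 24, σ(24) = 60, σ(25) = 31, σ(26) = 42, σ(27) = 40, σ(28) = 56, σ(29) = 30, σ(30) = 72, σ(31) = 32, σ(32) = 63, σ(33) = 48, σ(34) = 54, σ(35) = 48, σ(36) = 91, σ(37) = 38, σ(38) = 60, σ(39) = 56, σ(40) = 90, σ(41) = 42, σ(42) = 96, σ(43) = 44, σ(44) = 84, σ(45) = 78, σ(46) = 72, σ(47) = 48, σ(48) = 124, σ(49) = 57, σ(50) = 93, σ(51) = 72, σ(52) = 98, σ(53) = 54, σ(54) = 120, σ(55) = 72, σ(56) = 120, σ(57) = 80, σ(58) = 90, σ(59) = 60, σ(60) = 168, σ(61) = 62, σ(62) = 96, σ(63) = 104, σ(64) = 127, σ(65) = 84, σ(66) = 144, σ(67) = 68, σ(68) = 126, σ(69) = 96, σ(70) = 144, σ(71) = 72, σ(72) = 195, σ(73) = 74, σ(74) = 114, σ(75) = 124, σ(76) = 140, σ(77) = 96, σ(78) = 168, σ(79) = 80, σ(80) = 186, σ(81) = 121, σ(82) = 126, σ(83) = 84, σ(84) = 224, σ(85) = 108, σ(86) = 132, σ(87) = 120, σ(88) = 180, σ(89) = 90, σ(90) = 234, σ(91) = 112, σ(92) = 168, σ(93) = 128, σ(94) = 144, σ(95) = 120, σ(96) = 252, σ(97) = 98, σ(98) = 171, σ(99) = 156, σ(100) = 217, σ(101) = 102, σ(102) = 216, σ(103) = 104, σ(104) = 210, σ(105) = 192, σ(106) = 162, σ(107) = 108, σ(108) = 280, σ(109) = 110, σ(110) = 216, σ(111) = 152, σ(112) = 248, σ(113) = 114, σ(114) = 240, σ(115) = 144, σ(116) = 210, σ(117) = 182, σ(118) = 180, σ(119) = 144, σ(120) = 360, σ(121) = 133, σ(122) = 186, σ(123) = 168, σ(124) = 224, σ(125) = 156, σ(126) = 312, σ(127) = 128, σ(128) = 255, σ(129) = 176, σ(130) = 252, σ(131) = 132, σ(132) = 336, σ(133) = 160, σ(134) = 204, σ(135) = 240, σ(136) = 270, σ(137) = 138, σ(138) = 288, σ(139) = 140, σ(140) = 336, σ(141) = 192, σ(142) = 216, σ(143) = 168, σ(144) = 403, σ(145) = 180, σ(146) = 222, σ(147) = 228, σ(148) = 266, σ(149) = 150, σ(150) = 372, σ(151) = 152, σ(152) = 300, σ(153) = 234. Summing all 153 values: 19290. (Average order: Σ_{n ≤ x} σ(n) ~ (π²/12) x². For x = 153, (π²/12)·153² ≈ 19253.13.)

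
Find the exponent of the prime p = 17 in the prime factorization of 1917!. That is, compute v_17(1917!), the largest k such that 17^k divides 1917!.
v_17(1917!) = 118

Legendre's formula: v_p(n!) = Σ_{k ≥ 1} ⌊n / p^k⌋. For p = 17, n = 1917, the terms are:
  ⌊1917/17^1⌋ = ⌊1917/17⌋ = 112
  ⌊1917/17^2⌋ = ⌊1917/289⌋ = 6
(the next term ⌊1917/17^3⌋ = 0, terminating the sum). Summing: v_17(1917!) = 112 + 6 = 118.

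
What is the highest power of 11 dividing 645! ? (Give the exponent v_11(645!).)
v_11(645!) = 63

Legendre's formula: v_p(n!) = Σ_{k ≥ 1} ⌊n / p^k⌋. For p = 11, n = 645, the terms are:
  ⌊645/11^1⌋ = ⌊645/11⌋ = 58
  ⌊645/11^2⌋ = ⌊645/121⌋ = 5
(the next term ⌊645/11^3⌋ = 0, terminating the sum). Summing: v_11(645!) = 58 + 5 = 63.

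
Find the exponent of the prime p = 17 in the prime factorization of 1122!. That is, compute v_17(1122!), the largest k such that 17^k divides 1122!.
v_17(1122!) = 69

Legendre's formula: v_p(n!) = Σ_{k ≥ 1} ⌊n / p^k⌋. For p = 17, n = 1122, the terms are:
  ⌊1122/17^1⌋ = ⌊1122/17⌋ = 66
  ⌊1122/17^2⌋ = ⌊1122/289⌋ = 3
(the next term ⌊1122/17^3⌋ = 0, terminating the sum). Summing: v_17(1122!) = 66 + 3 = 69.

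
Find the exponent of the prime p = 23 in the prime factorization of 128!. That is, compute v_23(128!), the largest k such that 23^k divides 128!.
v_23(128!) = 5

Legendre's formula: v_p(n!) = Σ_{k ≥ 1} ⌊n / p^k⌋. For p = 23, n = 128, the terms are:
  ⌊128/23^1⌋ = ⌊128/23⌋ = 5
(the next term ⌊128/23^2⌋ = 0, terminating the sum). Summing: v_23(128!) = 5 = 5.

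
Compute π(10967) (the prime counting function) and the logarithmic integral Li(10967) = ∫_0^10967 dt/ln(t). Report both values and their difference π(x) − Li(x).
π(10967) = 1331;  Li(10967) ≈ 1350.60;  π(x) − Li(x) ≈ -19.60.

Direct count of primes ≤ 10967 gives π(10967) = 1331. Numerical evaluation of the logarithmic integral gives Li(10967) ≈ 1350.60. The difference π(x) − Li(x) ≈ -19.60 is typically negative for small/moderate x (Li(x) overestimates), though Littlewood's theorem shows this sign changes infinitely often.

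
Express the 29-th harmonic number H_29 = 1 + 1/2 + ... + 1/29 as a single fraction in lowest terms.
H_29 = 9227046511387/2329089562800

Direct summation: H_29 = 1 + 1/2 + ... + 1/29. The least common denominator is lcm(1, ..., 29) = 2329089562800; over this denominator the numerator is 2329089562800 + 1164544781400 + 776363187600 + 582272390700 + 465817912560 + 388181593800 + 332727080400 + 291136195350 + 258787729200 + 232908956280 + 211735414800 + 194090796900 + 179160735600 + 166363540200 + 155272637520 + 145568097675 + 137005268400 + 129393864600 + 122583661200 + 116454478140 + 110909026800 + 105867707400 + 101264763600 + 97045398450 + 93163582512 + 89580367800 + 86262576400 + 83181770100 + 80313433200 = 9227046511387, so H_29 = 9227046511387/2329089562800 (already in lowest terms) ≈ 3.96165. (The PNT-adjacent estimate ln(29) + γ ≈ 3.94451 matches within O(1/n).)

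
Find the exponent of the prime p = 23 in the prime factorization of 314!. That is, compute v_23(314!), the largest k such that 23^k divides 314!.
v_23(314!) = 13

Legendre's formula: v_p(n!) = Σ_{k ≥ 1} ⌊n / p^k⌋. For p = 23, n = 314, the terms are:
  ⌊314/23^1⌋ = ⌊314/23⌋ = 13
(the next term ⌊314/23^2⌋ = 0, terminating the sum). Summing: v_23(314!) = 13 = 13.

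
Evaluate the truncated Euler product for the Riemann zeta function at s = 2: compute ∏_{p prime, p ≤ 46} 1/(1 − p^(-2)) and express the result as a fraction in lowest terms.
∏ = 1688189817927745147112851/1030750286035260801024000

The primes p ≤ 46 are [2, 3, 5, 7, 11, 13, 17, 19, 23, 29, 31, 37, 41, 43]. For each prime, (1 − 1/p^2)^(-1) = p^2 / (p^2 − 1). The product is (1 − 1/2^2)^(-1), (1 − 1/3^2)^(-1), (1 − 1/5^2)^(-1), (1 − 1/7^2)^(-1), (1 − 1/11^2)^(-1), (1 − 1/13^2)^(-1), (1 − 1/17^2)^(-1), (1 − 1/19^2)^(-1), (1 − 1/23^2)^(-1), (1 − 1/29^2)^(-1), (1 − 1/31^2)^(-1), (1 − 1/37^2)^(-1), (1 − 1/41^2)^(-1), (1 − 1/43^2)^(-1) = ∏ p^2 / (p^2 − 1) = 1688189817927745147112851/1030750286035260801024000.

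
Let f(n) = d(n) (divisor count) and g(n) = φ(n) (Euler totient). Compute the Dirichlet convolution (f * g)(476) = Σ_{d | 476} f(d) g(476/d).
(d * φ)(476) = 1008

Divisors of 476: [1, 2, 4, 7, 14, 17, 28, 34, 68, 119, 238, 476]. For each d | 476:
  d = 1: d(1) · φ(476/1) = 1 · 192 = 192
  d = 2: d(2) · φ(476/2) = 2 · 96 = 192
  d = 4: d(4) · φ(476/4) = 3 · 96 = 288
  d = 7: d(7) · φ(476/7) = 2 · 32 = 64
  d = 14: d(14) · φ(476/14) = 4 · 16 = 64
  d = 17: d(17) · φ(476/17) = 2 · 12 = 24
  d = 28: d(28) · φ(476/28) = 6 · 16 = 96
  d = 34: d(34) · φ(476/34) = 4 · 6 = 24
  d = 68: d(68) · φ(476/68) = 6 · 6 = 36
  d = 119: d(119) · φ(476/119) = 4 · 2 = 8
  d = 238: d(238) · φ(476/238) = 8 · 1 = 8
  d = 476: d(476) · φ(476/476) = 12 · 1 = 12
Summing: (d * φ)(476) = 192 + 192 + 288 + 64 + 64 + 24 + 96 + 24 + 36 + 8 + 8 + 12 = 1008.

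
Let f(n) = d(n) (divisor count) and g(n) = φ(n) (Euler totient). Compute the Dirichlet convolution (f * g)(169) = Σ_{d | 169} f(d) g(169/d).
(d * φ)(169) = 183

Divisors of 169: [1, 13, 169]. For each d | 169:
  d = 1: d(1) · φ(169/1) = 1 · 156 = 156
  d = 13: d(13) · φ(169/13) = 2 · 12 = 24
  d = 169: d(169) · φ(169/169) = 3 · 1 = 3
Summing: (d * φ)(169) = 156 + 24 + 3 = 183.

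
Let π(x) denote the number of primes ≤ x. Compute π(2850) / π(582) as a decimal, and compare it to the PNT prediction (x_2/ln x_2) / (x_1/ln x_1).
π(2850)/π(582) = 413/106 ≈ 3.8962;  PNT prediction ≈ 3.9190.

π(582) = 106 and π(2850) = 413, so π(2850)/π(582) ≈ 3.8962. The PNT-predicted ratio is (2850/ln(2850)) / (582/ln(582)) ≈ 3.9190. The two agree to within a few percent, as expected.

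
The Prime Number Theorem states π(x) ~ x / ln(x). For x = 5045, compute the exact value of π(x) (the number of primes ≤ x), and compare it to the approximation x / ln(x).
π(5045) = 675;  x/ln(x) ≈ 591.71;  relative error ≈ 12.34%.

Directly count primes up to 5045: π(5045) = 675. The PNT approximation gives 5045/ln(5045) ≈ 5045/8.52615 ≈ 591.71. Relative error (π(x) − x/ln(x)) / π(x) ≈ 12.34%; the approximation is known to undercount slightly (Li(x) is a better estimate).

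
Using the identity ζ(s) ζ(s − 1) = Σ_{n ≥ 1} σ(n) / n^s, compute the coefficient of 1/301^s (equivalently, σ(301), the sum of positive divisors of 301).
σ(301) = 352

In the product (Σ m^0/m^s)(Σ k / k^s) = Σ (Σ_{d | n} d) / n^s, the coefficient of 1/n^s is σ(n) = Σ_{d | n} d. For n = 301, divisors are [1, 7, 43, 301]; summing: σ(301) = 352.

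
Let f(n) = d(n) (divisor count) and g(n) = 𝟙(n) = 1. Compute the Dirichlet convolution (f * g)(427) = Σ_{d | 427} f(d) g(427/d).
(d * 𝟙)(427) = 9

Divisors of 427: [1, 7, 61, 427]. For each d | 427:
  d = 1: d(1) · 𝟙(427/1) = 1 · 1 = 1
  d = 7: d(7) · 𝟙(427/7) = 2 · 1 = 2
  d = 61: d(61) · 𝟙(427/61) = 2 · 1 = 2
  d = 427: d(427) · 𝟙(427/427) = 4 · 1 = 4
Summing: (d * 𝟙)(427) = 1 + 2 + 2 + 4 = 9.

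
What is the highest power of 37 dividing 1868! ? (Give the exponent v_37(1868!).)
v_37(1868!) = 51

Legendre's formula: v_p(n!) = Σ_{k ≥ 1} ⌊n / p^k⌋. For p = 37, n = 1868, the terms are:
  ⌊1868/37^1⌋ = ⌊1868/37⌋ = 50
  ⌊1868/37^2⌋ = ⌊1868/1369⌋ = 1
(the next term ⌊1868/37^3⌋ = 0, terminating the sum). Summing: v_37(1868!) = 50 + 1 = 51.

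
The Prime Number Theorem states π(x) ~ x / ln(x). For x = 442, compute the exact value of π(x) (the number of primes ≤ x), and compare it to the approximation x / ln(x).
π(442) = 85;  x/ln(x) ≈ 72.56;  relative error ≈ 14.63%.

Directly count primes up to 442: π(442) = 85. The PNT approximation gives 442/ln(442) ≈ 442/6.09131 ≈ 72.56. Relative error (π(x) − x/ln(x)) / π(x) ≈ 14.63%; the approximation is known to undercount slightly (Li(x) is a better estimate).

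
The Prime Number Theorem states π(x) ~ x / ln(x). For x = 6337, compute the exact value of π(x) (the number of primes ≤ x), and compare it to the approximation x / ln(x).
π(6337) = 825;  x/ln(x) ≈ 723.88;  relative error ≈ 12.26%.

Directly count primes up to 6337: π(6337) = 825. The PNT approximation gives 6337/ln(6337) ≈ 6337/8.75416 ≈ 723.88. Relative error (π(x) − x/ln(x)) / π(x) ≈ 12.26%; the approximation is known to undercount slightly (Li(x) is a better estimate).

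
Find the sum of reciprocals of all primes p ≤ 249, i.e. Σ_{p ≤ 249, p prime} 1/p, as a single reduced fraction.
Σ 1/p = 506873196134241441348690763593294873492730445394823722837469097176314709804649267964680634478659521/256041159035492609053110100510385311995538591998443060216114576417920917800321526504084465112487730

π(249) = 53, so the primes ≤ 249 are [2, 3, 5, 7, 11, 13, 17, 19, 23, 29, 31, 37, 41, 43, 47, 53, 59, 61, 67, 71, 73, 79, 83, 89, 97, 101, 103, 107, 109, 113, 127, 131, 137, 139, 149, 151, 157, 163, 167, 173, 179, 181, 191, 193, 197, 199, 211, 223, 227, 229, 233, 239, 241]. Summing 1/p over these primes: 506873196134241441348690763593294873492730445394823722837469097176314709804649267964680634478659521/256041159035492609053110100510385311995538591998443060216114576417920917800321526504084465112487730 ≈ 1.9797. Mertens estimate ln ln(249) + 0.2615 ≈ 1.9694.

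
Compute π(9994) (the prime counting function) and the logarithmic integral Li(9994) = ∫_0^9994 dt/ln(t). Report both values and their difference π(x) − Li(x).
π(9994) = 1229;  Li(9994) ≈ 1245.49;  π(x) − Li(x) ≈ -16.49.

Direct count of primes ≤ 9994 gives π(9994) = 1229. Numerical evaluation of the logarithmic integral gives Li(9994) ≈ 1245.49. The difference π(x) − Li(x) ≈ -16.49 is typically negative for small/moderate x (Li(x) overestimates), though Littlewood's theorem shows this sign changes infinitely often.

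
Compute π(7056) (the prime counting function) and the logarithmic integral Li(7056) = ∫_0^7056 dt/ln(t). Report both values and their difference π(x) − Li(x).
π(7056) = 906;  Li(7056) ≈ 920.65;  π(x) − Li(x) ≈ -14.65.

Direct count of primes ≤ 7056 gives π(7056) = 906. Numerical evaluation of the logarithmic integral gives Li(7056) ≈ 920.65. The difference π(x) − Li(x) ≈ -14.65 is typically negative for small/moderate x (Li(x) overestimates), though Littlewood's theorem shows this sign changes infinitely often.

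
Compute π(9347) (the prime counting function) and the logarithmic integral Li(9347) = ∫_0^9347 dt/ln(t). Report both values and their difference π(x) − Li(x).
π(9347) = 1157;  Li(9347) ≈ 1174.98;  π(x) − Li(x) ≈ -17.98.

Direct count of primes ≤ 9347 gives π(9347) = 1157. Numerical evaluation of the logarithmic integral gives Li(9347) ≈ 1174.98. The difference π(x) − Li(x) ≈ -17.98 is typically negative for small/moderate x (Li(x) overestimates), though Littlewood's theorem shows this sign changes infinitely often.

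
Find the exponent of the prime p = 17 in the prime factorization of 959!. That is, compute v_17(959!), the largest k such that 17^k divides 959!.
v_17(959!) = 59

Legendre's formula: v_p(n!) = Σ_{k ≥ 1} ⌊n / p^k⌋. For p = 17, n = 959, the terms are:
  ⌊959/17^1⌋ = ⌊959/17⌋ = 56
  ⌊959/17^2⌋ = ⌊959/289⌋ = 3
(the next term ⌊959/17^3⌋ = 0, terminating the sum). Summing: v_17(959!) = 56 + 3 = 59.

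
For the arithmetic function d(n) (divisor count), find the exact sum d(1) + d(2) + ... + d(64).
Σ_{n ≤ 64} d(n) = 280

Compute d(n) for each 1 ≤ n ≤ 64: d(1) = 1, d(2) = 2, d(3) = 2, d(4) = 3, d(5) = 2, d(6) = 4, d(7) = 2, d(8) = 4, d(9) = 3, d(10) = 4, d(11) = 2, d(12) = 6, d(13) = 2, d(14) = 4, d(15) = 4, d(16) = 5, d(17) = 2, d(18) = 6, d(19) = 2, d(20) = 6, d(21) = 4, d(22) = 4, d(23) = 2, d(24) = 8, d(25) = 3, d(26) = 4, d(27) = 4, d(28) = 6, d(29) = 2, d(30) = 8, d(31) = 2, d(32) = 6, d(33) = 4, d(34) = 4, d(35) = 4, d(36) = 9, d(37) = 2, d(38) = 4, d(39) = 4, d(40) = 8, d(41) = 2, d(42) = 8, d(43) = 2, d(44) = 6, d(45) = 6, d(46) = 4, d(47) = 2, d(48) = 10, d(49) = 3, d(50) = 6, d(51) = 4, d(52) = 6, d(53) = 2, d(54) = 8, d(55) = 4, d(56) = 8, d(57) = 4, d(58) = 4, d(59) = 2, d(60) = 12, d(61) = 2, d(62) = 4, d(63) = 6, d(64) = 7. Summing all 64 values: 280. (Dirichlet's divisor formula: Σ_{n ≤ x} d(n) = x ln(x) + (2γ − 1) x + O(√x). For x = 64, the asymptotic estimate is ≈ 276.05.)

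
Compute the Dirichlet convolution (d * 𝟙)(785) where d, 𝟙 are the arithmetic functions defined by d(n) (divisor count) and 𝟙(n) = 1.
(d * 𝟙)(785) = 9

Divisors of 785: [1, 5, 157, 785]. For each d | 785:
  d = 1: d(1) · 𝟙(785/1) = 1 · 1 = 1
  d = 5: d(5) · 𝟙(785/5) = 2 · 1 = 2
  d = 157: d(157) · 𝟙(785/157) = 2 · 1 = 2
  d = 785: d(785) · 𝟙(785/785) = 4 · 1 = 4
Summing: (d * 𝟙)(785) = 1 + 2 + 2 + 4 = 9.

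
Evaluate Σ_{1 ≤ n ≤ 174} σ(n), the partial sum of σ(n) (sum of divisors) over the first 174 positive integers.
Σ_{n ≤ 174} σ(n) = 24964

Compute σ(n) for each 1 ≤ n ≤ 174: σ(1) = 1, σ(2) = 3, σ(3) = 4, σ(4) = 7, σ(5) = 6, σ(6) = 12, σ(7) = 8, σ(8) = 15, σ(9) = 13, σ(10) = 18, σ(11) = 12, σ(12) = 28, σ(13) = 14, σ(14) = 24, σ(15) = 24, σ(16) = 31, σ(17) = 18, σ(18) = 39, σ(19) = 20, σ(20) = 42, σ(21) = 32, σ(22) = 36, σ(23) = 24, σ(24) = 60, σ(25) = 31, σ(26) = 42, σ(27) = 40, σ(28) = 56, σ(29) = 30, σ(30) = 72, σ(31) = 32, σ(32) = 63, σ(33) = 48, σ(34) = 54, σ(35) = 48, σ(36) = 91, σ(37) = 38, σ(38) = 60, σ(39) = 56, σ(40) = 90, σ(41) = 42, σ(42) = 96, σ(43) = 44, σ(44) = 84, σ(45) = 78, σ(46) = 72, σ(47) = 48, σ(48) = 124, σ(49) = 57, σ(50) = 93, σ(51) = 72, σ(52) = 98, σ(53) = 54, σ(54) = 120, σ(55) = 72, σ(56) = 120, σ(57) = 80, σ(58) = 90, σ(59) = 60, σ(60) = 168, σ(61) = 62, σ(62) = 96, σ(63) = 104, σ(64) = 127, σ(65) = 84, σ(66) = 144, σ(67) = 68, σ(68) = 126, σ(69) = 96, σ(70) = 144, σ(71) = 72, σ(72) = 195, σ(73) = 74, σ(74) = 114, σ(75) = 124, σ(76) = 140, σ(77) = 96, σ(78) = 168, σ(79) = 80, σ(80) = 186, σ(81) = 121, σ(82) = 126, σ(83) = 84, σ(84) = 224, σ(85) = 108, σ(86) = 132, σ(87) = 120, σ(88) = 180, σ(89) = 90, σ(90) = 234, σ(91) = 112, σ(92) = 168, σ(93) = 128, σ(94) = 144, σ(95) = 120, σ(96) = 252, σ(97) = 98, σ(98) = 171, σ(99) = 156, σ(100) = 217, σ(101) = 102, σ(102) = 216, σ(103) = 104, σ(104) = 210, σ(105) = 192, σ(106) = 162, σ(107) = 108, σ(108) = 280, σ(109) = 110, σ(110) = 216, σ(111) = 152, σ(112) = 248, σ(113) = 114, σ(114) = 240, σ(115) = 144, σ(116) = 210, σ(117) = 182, σ(118) = 180, σ(119) = 144, σ(120) = 360, σ(121) = 133, σ(122) = 186, σ(123) = 168, σ(124) = 224, σ(125) = 156, σ(126) = 312, σ(127) = 128, σ(128) = 255, σ(129) = 176, σ(130) = 252, σ(131) = 132, σ(132) = 336, σ(133) = 160, σ(134) = 204, σ(135) = 240, σ(136) = 270, σ(137) = 138, σ(138) = 288, σ(139) = 140, σ(140) = 336, σ(141) = 192, σ(142) = 216, σ(143) = 168, σ(144) = 403, σ(145) = 180, σ(146) = 222, σ(147) = 228, σ(148) = 266, σ(149) = 150, σ(150) = 372, σ(151) = 152, σ(152) = 300, σ(153) = 234, σ(154) = 288, σ(155) = 192, σ(156) = 392, σ(157) = 158, σ(158) = 240, σ(159) = 216, σ(160) = 378, σ(161) = 192, σ(162) = 363, σ(163) = 164, σ(164) = 294, σ(165) = 288, σ(166) = 252, σ(167) = 168, σ(168) = 480, σ(169) = 183, σ(170) = 324, σ(171) = 260, σ(172) = 308, σ(173) = 174, σ(174) = 360. Summing all 174 values: 24964. (Average order: Σ_{n ≤ x} σ(n) ~ (π²/12) x². For x = 174, (π²/12)·174² ≈ 24901.01.)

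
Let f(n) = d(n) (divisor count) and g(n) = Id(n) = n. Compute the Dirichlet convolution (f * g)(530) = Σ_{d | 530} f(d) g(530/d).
(d * Id)(530) = 1540

Divisors of 530: [1, 2, 5, 10, 53, 106, 265, 530]. For each d | 530:
  d = 1: d(1) · Id(530/1) = 1 · 530 = 530
  d = 2: d(2) · Id(530/2) = 2 · 265 = 530
  d = 5: d(5) · Id(530/5) = 2 · 106 = 212
  d = 10: d(10) · Id(530/10) = 4 · 53 = 212
  d = 53: d(53) · Id(530/53) = 2 · 10 = 20
  d = 106: d(106) · Id(530/106) = 4 · 5 = 20
  d = 265: d(265) · Id(530/265) = 4 · 2 = 8
  d = 530: d(530) · Id(530/530) = 8 · 1 = 8
Summing: (d * Id)(530) = 530 + 530 + 212 + 212 + 20 + 20 + 8 + 8 = 1540.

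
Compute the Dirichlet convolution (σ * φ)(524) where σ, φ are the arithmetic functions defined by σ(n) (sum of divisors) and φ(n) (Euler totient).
(σ * φ)(524) = 3144

Divisors of 524: [1, 2, 4, 131, 262, 524]. For each d | 524:
  d = 1: σ(1) · φ(524/1) = 1 · 260 = 260
  d = 2: σ(2) · φ(524/2) = 3 · 130 = 390
  d = 4: σ(4) · φ(524/4) = 7 · 130 = 910
  d = 131: σ(131) · φ(524/131) = 132 · 2 = 264
  d = 262: σ(262) · φ(524/262) = 396 · 1 = 396
  d = 524: σ(524) · φ(524/524) = 924 · 1 = 924
Summing: (σ * φ)(524) = 260 + 390 + 910 + 264 + 396 + 924 = 3144.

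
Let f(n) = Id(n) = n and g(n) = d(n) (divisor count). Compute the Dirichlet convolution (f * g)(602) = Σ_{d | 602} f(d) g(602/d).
(Id * d)(602) = 1620

Divisors of 602: [1, 2, 7, 14, 43, 86, 301, 602]. For each d | 602:
  d = 1: Id(1) · d(602/1) = 1 · 8 = 8
  d = 2: Id(2) · d(602/2) = 2 · 4 = 8
  d = 7: Id(7) · d(602/7) = 7 · 4 = 28
  d = 14: Id(14) · d(602/14) = 14 · 2 = 28
  d = 43: Id(43) · d(602/43) = 43 · 4 = 172
  d = 86: Id(86) · d(602/86) = 86 · 2 = 172
  d = 301: Id(301) · d(602/301) = 301 · 2 = 602
  d = 602: Id(602) · d(602/602) = 602 · 1 = 602
Summing: (Id * d)(602) = 8 + 8 + 28 + 28 + 172 + 172 + 602 + 602 = 1620.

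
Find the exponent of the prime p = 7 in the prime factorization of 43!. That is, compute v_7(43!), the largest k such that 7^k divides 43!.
v_7(43!) = 6

Legendre's formula: v_p(n!) = Σ_{k ≥ 1} ⌊n / p^k⌋. For p = 7, n = 43, the terms are:
  ⌊43/7^1⌋ = ⌊43/7⌋ = 6
(the next term ⌊43/7^2⌋ = 0, terminating the sum). Summing: v_7(43!) = 6 = 6.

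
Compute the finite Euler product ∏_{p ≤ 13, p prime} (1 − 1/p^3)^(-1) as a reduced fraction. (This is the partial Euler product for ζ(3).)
∏ = 39364325/32767248

The primes p ≤ 13 are [2, 3, 5, 7, 11, 13]. For each prime, (1 − 1/p^3)^(-1) = p^3 / (p^3 − 1). The product is (1 − 1/2^3)^(-1), (1 − 1/3^3)^(-1), (1 − 1/5^3)^(-1), (1 − 1/7^3)^(-1), (1 − 1/11^3)^(-1), (1 − 1/13^3)^(-1) = ∏ p^3 / (p^3 − 1) = 39364325/32767248.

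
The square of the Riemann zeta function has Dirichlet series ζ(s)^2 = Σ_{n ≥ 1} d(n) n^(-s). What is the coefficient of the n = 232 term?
d(232) = 8

ζ(s)^2 = (Σ 1/m^s)(Σ 1/k^s). The coefficient of 1/n^s in the product is the number of ordered pairs (m, k) with mk = n, which equals d(n). For n = 232, divisors are [1, 2, 4, 8, 29, 58, 116, 232], so d(232) = 8.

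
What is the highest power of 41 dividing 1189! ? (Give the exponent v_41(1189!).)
v_41(1189!) = 29

Legendre's formula: v_p(n!) = Σ_{k ≥ 1} ⌊n / p^k⌋. For p = 41, n = 1189, the terms are:
  ⌊1189/41^1⌋ = ⌊1189/41⌋ = 29
(the next term ⌊1189/41^2⌋ = 0, terminating the sum). Summing: v_41(1189!) = 29 = 29.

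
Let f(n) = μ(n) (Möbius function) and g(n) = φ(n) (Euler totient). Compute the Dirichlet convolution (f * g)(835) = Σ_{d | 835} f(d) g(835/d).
(μ * φ)(835) = 495

Divisors of 835: [1, 5, 167, 835]. For each d | 835:
  d = 1: μ(1) · φ(835/1) = 1 · 664 = 664
  d = 5: μ(5) · φ(835/5) = -1 · 166 = -166
  d = 167: μ(167) · φ(835/167) = -1 · 4 = -4
  d = 835: μ(835) · φ(835/835) = 1 · 1 = 1
Summing: (μ * φ)(835) = 664 + -166 + -4 + 1 = 495.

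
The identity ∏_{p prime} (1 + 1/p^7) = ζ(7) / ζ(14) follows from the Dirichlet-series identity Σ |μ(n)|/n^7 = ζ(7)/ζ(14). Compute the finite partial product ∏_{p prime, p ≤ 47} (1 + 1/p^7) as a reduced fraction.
∏ = 263853992248183929955588067841649958807762565359040660091503223132247928290282626850939575242745161896165376/261685269908462752626449098337825267072687203746267710284915637456014619560925349129829845059340019784340625

The primes p ≤ 47 are [2, 3, 5, 7, 11, 13, 17, 19, 23, 29, 31, 37, 41, 43, 47]. For each, (1 + 1/p^7) = (p^7 + 1)/p^7. Multiplying these fractions over p ∈ [2, 3, 5, 7, 11, 13, 17, 19, 23, 29, 31, 37, 41, 43, 47] gives 263853992248183929955588067841649958807762565359040660091503223132247928290282626850939575242745161896165376/261685269908462752626449098337825267072687203746267710284915637456014619560925349129829845059340019784340625. (In the limit P → ∞ this tends to ζ(7)/ζ(14).)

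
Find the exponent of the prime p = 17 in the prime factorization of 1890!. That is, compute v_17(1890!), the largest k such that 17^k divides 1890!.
v_17(1890!) = 117

Legendre's formula: v_p(n!) = Σ_{k ≥ 1} ⌊n / p^k⌋. For p = 17, n = 1890, the terms are:
  ⌊1890/17^1⌋ = ⌊1890/17⌋ = 111
  ⌊1890/17^2⌋ = ⌊1890/289⌋ = 6
(the next term ⌊1890/17^3⌋ = 0, terminating the sum). Summing: v_17(1890!) = 111 + 6 = 117.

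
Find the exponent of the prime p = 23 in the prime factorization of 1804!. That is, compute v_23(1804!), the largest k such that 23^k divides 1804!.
v_23(1804!) = 81

Legendre's formula: v_p(n!) = Σ_{k ≥ 1} ⌊n / p^k⌋. For p = 23, n = 1804, the terms are:
  ⌊1804/23^1⌋ = ⌊1804/23⌋ = 78
  ⌊1804/23^2⌋ = ⌊1804/529⌋ = 3
(the next term ⌊1804/23^3⌋ = 0, terminating the sum). Summing: v_23(1804!) = 78 + 3 = 81.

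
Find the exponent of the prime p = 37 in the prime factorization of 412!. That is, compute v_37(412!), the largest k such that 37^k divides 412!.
v_37(412!) = 11

Legendre's formula: v_p(n!) = Σ_{k ≥ 1} ⌊n / p^k⌋. For p = 37, n = 412, the terms are:
  ⌊412/37^1⌋ = ⌊412/37⌋ = 11
(the next term ⌊412/37^2⌋ = 0, terminating the sum). Summing: v_37(412!) = 11 = 11.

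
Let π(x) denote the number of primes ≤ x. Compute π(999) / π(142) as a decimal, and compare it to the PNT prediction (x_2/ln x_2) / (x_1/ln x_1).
π(999)/π(142) = 168/34 ≈ 4.9412;  PNT prediction ≈ 5.0480.

π(142) = 34 and π(999) = 168, so π(999)/π(142) ≈ 4.9412. The PNT-predicted ratio is (999/ln(999)) / (142/ln(142)) ≈ 5.0480. The two agree to within a few percent, as expected.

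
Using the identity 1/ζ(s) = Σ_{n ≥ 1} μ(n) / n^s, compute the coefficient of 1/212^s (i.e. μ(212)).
μ(212) = 0

Factor n = 212 = 2^2 · 53. μ(n) = 0 if any exponent ≥ 2 (not squarefree); otherwise μ(n) = (−1)^{ω(n)} where ω(n) is the number of distinct prime factors. Applying: μ(212) = 0.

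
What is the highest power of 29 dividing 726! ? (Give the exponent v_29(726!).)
v_29(726!) = 25

Legendre's formula: v_p(n!) = Σ_{k ≥ 1} ⌊n / p^k⌋. For p = 29, n = 726, the terms are:
  ⌊726/29^1⌋ = ⌊726/29⌋ = 25
(the next term ⌊726/29^2⌋ = 0, terminating the sum). Summing: v_29(726!) = 25 = 25.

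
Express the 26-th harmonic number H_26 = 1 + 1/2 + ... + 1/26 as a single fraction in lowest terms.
H_26 = 34395742267/8923714800

Direct summation: H_26 = 1 + 1/2 + ... + 1/26. The least common denominator is lcm(1, ..., 26) = 26771144400; over this denominator the numerator is 26771144400 + 13385572200 + 8923714800 + 6692786100 + 5354228880 + 4461857400 + 3824449200 + 3346393050 + 2974571600 + 2677114440 + 2433740400 + 2230928700 + 2059318800 + 1912224600 + 1784742960 + 1673196525 + 1574773200 + 1487285800 + 1409007600 + 1338557220 + 1274816400 + 1216870200 + 1163962800 + 1115464350 + 1070845776 + 1029659400 = 103187226801, so H_26 = 103187226801/26771144400; reducing by gcd(103187226801, 26771144400) = 3 gives 34395742267/8923714800 ≈ 3.85442. (The PNT-adjacent estimate ln(26) + γ ≈ 3.83531 matches within O(1/n).)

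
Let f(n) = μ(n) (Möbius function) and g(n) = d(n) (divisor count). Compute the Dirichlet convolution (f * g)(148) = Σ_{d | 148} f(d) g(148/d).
(μ * d)(148) = 1

Divisors of 148: [1, 2, 4, 37, 74, 148]. For each d | 148:
  d = 1: μ(1) · d(148/1) = 1 · 6 = 6
  d = 2: μ(2) · d(148/2) = -1 · 4 = -4
  d = 4: μ(4) · d(148/4) = 0 · 2 = 0
  d = 37: μ(37) · d(148/37) = -1 · 3 = -3
  d = 74: μ(74) · d(148/74) = 1 · 2 = 2
  d = 148: μ(148) · d(148/148) = 0 · 1 = 0
Summing: (μ * d)(148) = 6 + -4 + 0 + -3 + 2 + 0 = 1.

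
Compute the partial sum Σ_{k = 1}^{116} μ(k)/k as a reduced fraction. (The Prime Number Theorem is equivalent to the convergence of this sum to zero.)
Σ μ(k)/k = -11695632086357284237991577642263648122717789/451572209148822968402074375593480892761066957

Values of μ(k) for 1 ≤ k ≤ 116: μ(1) = 1, μ(2) = -1, μ(3) = -1, μ(5) = -1, μ(6) = 1, μ(7) = -1, μ(10) = 1, μ(11) = -1, μ(13) = -1, μ(14) = 1, μ(15) = 1, μ(17) = -1, μ(19) = -1, μ(21) = 1, μ(22) = 1, μ(23) = -1, μ(26) = 1, μ(29) = -1, μ(30) = -1, μ(31) = -1, μ(33) = 1, μ(34) = 1, μ(35) = 1, μ(37) = -1, μ(38) = 1, μ(39) = 1, μ(41) = -1, μ(42) = -1, μ(43) = -1, μ(46) = 1, μ(47) = -1, μ(51) = 1, μ(53) = -1, μ(55) = 1, μ(57) = 1, μ(58) = 1, μ(59) = -1, μ(61) = -1, μ(62) = 1, μ(65) = 1, μ(66) = -1, μ(67) = -1, μ(69) = 1, μ(70) = -1, μ(71) = -1, μ(73) = -1, μ(74) = 1, μ(77) = 1, μ(78) = -1, μ(79) = -1, μ(82) = 1, μ(83) = -1, μ(85) = 1, μ(86) = 1, μ(87) = 1, μ(89) = -1, μ(91) = 1, μ(93) = 1, μ(94) = 1, μ(95) = 1, μ(97) = -1, μ(101) = -1, μ(102) = -1, μ(103) = -1, μ(105) = -1, μ(106) = 1, μ(107) = -1, μ(109) = -1, μ(110) = -1, μ(111) = 1, μ(113) = -1, μ(114) = -1, μ(115) = 1, with μ = 0 on non-squarefree integers. Summing μ(k)/k for k where μ(k) ≠ 0 gives -11695632086357284237991577642263648122717789/451572209148822968402074375593480892761066957 ≈ -0.0259. (PNT ⟺ this sum → 0 as n → ∞.)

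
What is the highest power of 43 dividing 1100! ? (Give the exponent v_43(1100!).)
v_43(1100!) = 25

Legendre's formula: v_p(n!) = Σ_{k ≥ 1} ⌊n / p^k⌋. For p = 43, n = 1100, the terms are:
  ⌊1100/43^1⌋ = ⌊1100/43⌋ = 25
(the next term ⌊1100/43^2⌋ = 0, terminating the sum). Summing: v_43(1100!) = 25 = 25.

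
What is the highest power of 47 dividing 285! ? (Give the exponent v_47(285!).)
v_47(285!) = 6

Legendre's formula: v_p(n!) = Σ_{k ≥ 1} ⌊n / p^k⌋. For p = 47, n = 285, the terms are:
  ⌊285/47^1⌋ = ⌊285/47⌋ = 6
(the next term ⌊285/47^2⌋ = 0, terminating the sum). Summing: v_47(285!) = 6 = 6.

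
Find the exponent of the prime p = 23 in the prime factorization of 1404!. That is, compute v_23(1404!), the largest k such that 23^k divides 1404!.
v_23(1404!) = 63

Legendre's formula: v_p(n!) = Σ_{k ≥ 1} ⌊n / p^k⌋. For p = 23, n = 1404, the terms are:
  ⌊1404/23^1⌋ = ⌊1404/23⌋ = 61
  ⌊1404/23^2⌋ = ⌊1404/529⌋ = 2
(the next term ⌊1404/23^3⌋ = 0, terminating the sum). Summing: v_23(1404!) = 61 + 2 = 63.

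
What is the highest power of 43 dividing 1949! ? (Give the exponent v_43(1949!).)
v_43(1949!) = 46

Legendre's formula: v_p(n!) = Σ_{k ≥ 1} ⌊n / p^k⌋. For p = 43, n = 1949, the terms are:
  ⌊1949/43^1⌋ = ⌊1949/43⌋ = 45
  ⌊1949/43^2⌋ = ⌊1949/1849⌋ = 1
(the next term ⌊1949/43^3⌋ = 0, terminating the sum). Summing: v_43(1949!) = 45 + 1 = 46.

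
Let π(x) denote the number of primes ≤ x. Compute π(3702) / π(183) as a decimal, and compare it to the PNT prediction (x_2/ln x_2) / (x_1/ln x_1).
π(3702)/π(183) = 517/42 ≈ 12.3095;  PNT prediction ≈ 12.8259.

π(183) = 42 and π(3702) = 517, so π(3702)/π(183) ≈ 12.3095. The PNT-predicted ratio is (3702/ln(3702)) / (183/ln(183)) ≈ 12.8259. The two agree to within a few percent, as expected.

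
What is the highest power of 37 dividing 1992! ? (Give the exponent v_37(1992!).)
v_37(1992!) = 54

Legendre's formula: v_p(n!) = Σ_{k ≥ 1} ⌊n / p^k⌋. For p = 37, n = 1992, the terms are:
  ⌊1992/37^1⌋ = ⌊1992/37⌋ = 53
  ⌊1992/37^2⌋ = ⌊1992/1369⌋ = 1
(the next term ⌊1992/37^3⌋ = 0, terminating the sum). Summing: v_37(1992!) = 53 + 1 = 54.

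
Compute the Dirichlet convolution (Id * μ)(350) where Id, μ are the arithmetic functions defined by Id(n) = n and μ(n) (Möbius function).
(Id * μ)(350) = 120

Divisors of 350: [1, 2, 5, 7, 10, 14, 25, 35, 50, 70, 175, 350]. For each d | 350:
  d = 1: Id(1) · μ(350/1) = 1 · 0 = 0
  d = 2: Id(2) · μ(350/2) = 2 · 0 = 0
  d = 5: Id(5) · μ(350/5) = 5 · -1 = -5
  d = 7: Id(7) · μ(350/7) = 7 · 0 = 0
  d = 10: Id(10) · μ(350/10) = 10 · 1 = 10
  d = 14: Id(14) · μ(350/14) = 14 · 0 = 0
  d = 25: Id(25) · μ(350/25) = 25 · 1 = 25
  d = 35: Id(35) · μ(350/35) = 35 · 1 = 35
  d = 50: Id(50) · μ(350/50) = 50 · -1 = -50
  d = 70: Id(70) · μ(350/70) = 70 · -1 = -70
  d = 175: Id(175) · μ(350/175) = 175 · -1 = -175
  d = 350: Id(350) · μ(350/350) = 350 · 1 = 350
Summing: (Id * μ)(350) = 0 + 0 + -5 + 0 + 10 + 0 + 25 + 35 + -50 + -70 + -175 + 350 = 120.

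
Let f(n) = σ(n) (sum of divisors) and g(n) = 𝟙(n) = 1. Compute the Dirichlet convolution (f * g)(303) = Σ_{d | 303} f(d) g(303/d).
(σ * 𝟙)(303) = 515

Divisors of 303: [1, 3, 101, 303]. For each d | 303:
  d = 1: σ(1) · 𝟙(303/1) = 1 · 1 = 1
  d = 3: σ(3) · 𝟙(303/3) = 4 · 1 = 4
  d = 101: σ(101) · 𝟙(303/101) = 102 · 1 = 102
  d = 303: σ(303) · 𝟙(303/303) = 408 · 1 = 408
Summing: (σ * 𝟙)(303) = 1 + 4 + 102 + 408 = 515.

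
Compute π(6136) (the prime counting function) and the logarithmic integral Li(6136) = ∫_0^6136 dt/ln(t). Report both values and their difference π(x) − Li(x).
π(6136) = 800;  Li(6136) ≈ 816.03;  π(x) − Li(x) ≈ -16.03.

Direct count of primes ≤ 6136 gives π(6136) = 800. Numerical evaluation of the logarithmic integral gives Li(6136) ≈ 816.03. The difference π(x) − Li(x) ≈ -16.03 is typically negative for small/moderate x (Li(x) overestimates), though Littlewood's theorem shows this sign changes infinitely often.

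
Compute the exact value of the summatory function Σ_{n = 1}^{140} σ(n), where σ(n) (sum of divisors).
Σ_{n ≤ 140} σ(n) = 16207

Compute σ(n) for each 1 ≤ n ≤ 140: σ(1) = 1, σ(2) = 3, σ(3) = 4, σ(4) = 7, σ(5) = 6, σ(6) = 12, σ(7) = 8, σ(8) = 15, σ(9) = 13, σ(10) = 18, σ(11) = 12, σ(12) = 28, σ(13) = 14, σ(14) = 24, σ(15) = 24, σ(16) = 31, σ(17) = 18, σ(18) = 39, σ(19) = 20, σ(20) = 42, σ(21) = 32, σ(22) = 36, σ(23) = 24, σ(24) = 60, σ(25) = 31, σ(26) = 42, σ(27) = 40, σ(28) = 56, σ(29) = 30, σ(30) = 72, σ(31) = 32, σ(32) = 63, σ(33) = 48, σ(34) = 54, σ(35) = 48, σ(36) = 91, σ(37) = 38, σ(38) = 60, σ(39) = 56, σ(40) = 90, σ(41) = 42, σ(42) = 96, σ(43) = 44, σ(44) = 84, σ(45) = 78, σ(46) = 72, σ(47) = 48, σ(48) = 124, σ(49) = 57, σ(50) = 93, σ(51) = 72, σ(52) = 98, σ(53) = 54, σ(54) = 120, σ(55) = 72, σ(56) = 120, σ(57) = 80, σ(58) = 90, σ(59) = 60, σ(60) = 168, σ(61) = 62, σ(62) = 96, σ(63) = 104, σ(64) = 127, σ(65) = 84, σ(66) = 144, σ(67) = 68, σ(68) = 126, σ(69) = 96, σ(70) = 144, σ(71) = 72, σ(72) = 195, σ(73) = 74, σ(74) = 114, σ(75) = 124, σ(76) = 140, σ(77) = 96, σ(78) = 168, σ(79) = 80, σ(80) = 186, σ(81) = 121, σ(82) = 126, σ(83) = 84, σ(84) = 224, σ(85) = 108, σ(86) = 132, σ(87) = 120, σ(88) = 180, σ(89) = 90, σ(90) = 234, σ(91) = 112, σ(92) = 168, σ(93) = 128, σ(94) = 144, σ(95) = 120, σ(96) = 252, σ(97) = 98, σ(98) = 171, σ(99) = 156, σ(100) = 217, σ(101) = 102, σ(102) = 216, σ(103) = 104, σ(104) = 210, σ(105) = 192, σ(106) = 162, σ(107) = 108, σ(108) = 280, σ(109) = 110, σ(110) = 216, σ(111) = 152, σ(112) = 248, σ(113) = 114, σ(114) = 240, σ(115) = 144, σ(116) = 210, σ(117) = 182, σ(118) = 180, σ(119) = 144, σ(120) = 360, σ(121) = 133, σ(122) = 186, σ(123) = 168, σ(124) = 224, σ(125) = 156, σ(126) = 312, σ(127) = 128, σ(128) = 255, σ(129) = 176, σ(130) = 252, σ(131) = 132, σ(132) = 336, σ(133) = 160, σ(134) = 204, σ(135) = 240, σ(136) = 270, σ(137) = 138, σ(138) = 288, σ(139) = 140, σ(140) = 336. Summing all 140 values: 16207. (Average order: Σ_{n ≤ x} σ(n) ~ (π²/12) x². For x = 140, (π²/12)·140² ≈ 16120.35.)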